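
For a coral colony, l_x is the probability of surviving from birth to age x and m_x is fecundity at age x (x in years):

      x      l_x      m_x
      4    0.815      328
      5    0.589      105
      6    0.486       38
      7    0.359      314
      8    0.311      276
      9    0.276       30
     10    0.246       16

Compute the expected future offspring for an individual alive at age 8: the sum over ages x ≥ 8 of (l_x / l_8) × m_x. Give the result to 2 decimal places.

315.28

l_8 = 0.311. Conditional survival from age 8 to x is l_x / l_8.
  x=8: (0.311/0.311) × 276 = 276.0000
  x=9: (0.276/0.311) × 30 = 26.6238
  x=10: (0.246/0.311) × 16 = 12.6559
Sum = 276.0000 + 26.6238 + 12.6559 = 315.2797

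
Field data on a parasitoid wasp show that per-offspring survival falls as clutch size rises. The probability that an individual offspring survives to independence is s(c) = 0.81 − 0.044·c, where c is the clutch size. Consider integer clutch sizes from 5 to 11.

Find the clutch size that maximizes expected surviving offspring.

Expected surviving offspring = c × s(c):
  c=5: 5 × 0.590 = 2.950
  c=6: 6 × 0.546 = 3.276
  c=7: 7 × 0.502 = 3.514
  c=8: 8 × 0.458 = 3.664
  c=9: 9 × 0.414 = 3.726
  c=10: 10 × 0.370 = 3.700
  c=11: 11 × 0.326 = 3.586
Maximum at c = 9 (3.726 surviving offspring).

9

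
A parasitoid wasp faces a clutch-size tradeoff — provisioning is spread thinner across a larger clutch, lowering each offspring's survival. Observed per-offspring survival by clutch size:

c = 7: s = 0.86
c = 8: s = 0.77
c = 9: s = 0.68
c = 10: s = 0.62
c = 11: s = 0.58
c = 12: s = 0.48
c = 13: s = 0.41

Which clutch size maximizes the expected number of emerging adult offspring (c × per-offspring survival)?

Expected emerging adult offspring = c × s(c):
  c=7: 7 × 0.86 = 6.020
  c=8: 8 × 0.77 = 6.160
  c=9: 9 × 0.68 = 6.120
  c=10: 10 × 0.62 = 6.200
  c=11: 11 × 0.58 = 6.380
  c=12: 12 × 0.48 = 5.760
  c=13: 13 × 0.41 = 5.330
Maximum at c = 11 (6.380 emerging adult offspring).

11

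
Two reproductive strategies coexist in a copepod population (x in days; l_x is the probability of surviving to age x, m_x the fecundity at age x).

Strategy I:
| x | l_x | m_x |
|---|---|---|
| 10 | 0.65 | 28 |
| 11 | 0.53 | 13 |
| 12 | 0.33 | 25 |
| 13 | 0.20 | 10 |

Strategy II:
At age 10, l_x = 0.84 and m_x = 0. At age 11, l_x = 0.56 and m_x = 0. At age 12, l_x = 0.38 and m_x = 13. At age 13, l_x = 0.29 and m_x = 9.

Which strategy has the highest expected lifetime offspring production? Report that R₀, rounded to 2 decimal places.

35.34

Strategy I: R₀ = 0.65×28 + 0.53×13 + 0.33×25 + 0.20×10 = 35.3400
Strategy II: R₀ = 0.84×0 + 0.56×0 + 0.38×13 + 0.29×9 = 7.5500
Highest R₀: strategy I with 35.3400.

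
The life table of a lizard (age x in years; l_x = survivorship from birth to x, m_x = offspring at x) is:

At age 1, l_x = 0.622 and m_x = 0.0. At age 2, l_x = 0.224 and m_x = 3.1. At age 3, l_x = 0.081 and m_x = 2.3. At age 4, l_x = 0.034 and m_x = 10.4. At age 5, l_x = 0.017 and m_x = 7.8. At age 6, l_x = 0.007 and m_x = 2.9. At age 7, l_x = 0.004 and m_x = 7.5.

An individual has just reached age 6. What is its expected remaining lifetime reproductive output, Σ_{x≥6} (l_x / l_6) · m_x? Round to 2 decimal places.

l_6 = 0.007. Conditional survival from age 6 to x is l_x / l_6.
  x=6: (0.007/0.007) × 2.9 = 2.9000
  x=7: (0.004/0.007) × 7.5 = 4.2857
Sum = 2.9000 + 4.2857 = 7.1857

7.19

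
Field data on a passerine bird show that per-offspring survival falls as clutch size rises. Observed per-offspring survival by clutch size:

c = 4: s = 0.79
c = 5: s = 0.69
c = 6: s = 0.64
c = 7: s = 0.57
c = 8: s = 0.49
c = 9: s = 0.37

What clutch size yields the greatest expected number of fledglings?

Expected fledglings = c × s(c):
  c=4: 4 × 0.79 = 3.160
  c=5: 5 × 0.69 = 3.450
  c=6: 6 × 0.64 = 3.840
  c=7: 7 × 0.57 = 3.990
  c=8: 8 × 0.49 = 3.920
  c=9: 9 × 0.37 = 3.330
Maximum at c = 7 (3.990 fledglings).

7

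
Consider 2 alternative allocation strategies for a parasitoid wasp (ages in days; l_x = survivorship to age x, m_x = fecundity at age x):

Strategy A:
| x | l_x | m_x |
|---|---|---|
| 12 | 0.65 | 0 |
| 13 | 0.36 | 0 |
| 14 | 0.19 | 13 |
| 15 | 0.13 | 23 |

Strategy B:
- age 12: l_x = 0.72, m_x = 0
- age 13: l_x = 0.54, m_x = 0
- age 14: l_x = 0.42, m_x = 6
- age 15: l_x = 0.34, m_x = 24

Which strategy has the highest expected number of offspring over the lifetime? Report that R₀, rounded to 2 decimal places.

10.68

Strategy A: R₀ = 0.65×0 + 0.36×0 + 0.19×13 + 0.13×23 = 5.4600
Strategy B: R₀ = 0.72×0 + 0.54×0 + 0.42×6 + 0.34×24 = 10.6800
Highest R₀: strategy B with 10.6800.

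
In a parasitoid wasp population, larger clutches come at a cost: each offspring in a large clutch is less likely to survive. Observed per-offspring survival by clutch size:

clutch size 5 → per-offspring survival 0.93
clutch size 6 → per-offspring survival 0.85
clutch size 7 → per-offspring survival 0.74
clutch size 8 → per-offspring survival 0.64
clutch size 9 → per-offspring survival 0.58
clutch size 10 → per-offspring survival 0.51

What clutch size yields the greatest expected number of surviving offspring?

9

Expected surviving offspring = c × s(c):
  c=5: 5 × 0.93 = 4.650
  c=6: 6 × 0.85 = 5.100
  c=7: 7 × 0.74 = 5.180
  c=8: 8 × 0.64 = 5.120
  c=9: 9 × 0.58 = 5.220
  c=10: 10 × 0.51 = 5.100
Maximum at c = 9 (5.220 surviving offspring).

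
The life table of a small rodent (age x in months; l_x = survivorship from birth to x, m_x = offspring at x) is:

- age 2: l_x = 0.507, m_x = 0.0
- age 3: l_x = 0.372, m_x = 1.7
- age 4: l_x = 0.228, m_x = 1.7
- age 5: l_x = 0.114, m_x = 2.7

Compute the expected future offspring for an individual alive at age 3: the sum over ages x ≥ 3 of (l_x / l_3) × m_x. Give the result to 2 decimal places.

l_3 = 0.372. Conditional survival from age 3 to x is l_x / l_3.
  x=3: (0.372/0.372) × 1.7 = 1.7000
  x=4: (0.228/0.372) × 1.7 = 1.0419
  x=5: (0.114/0.372) × 2.7 = 0.8274
Sum = 1.7000 + 1.0419 + 0.8274 = 3.5694

3.57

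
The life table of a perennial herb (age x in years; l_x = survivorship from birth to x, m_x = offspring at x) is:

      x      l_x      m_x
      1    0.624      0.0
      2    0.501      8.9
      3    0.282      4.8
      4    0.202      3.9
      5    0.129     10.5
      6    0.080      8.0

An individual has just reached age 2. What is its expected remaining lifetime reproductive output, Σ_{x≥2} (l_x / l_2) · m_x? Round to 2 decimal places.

17.16

l_2 = 0.501. Conditional survival from age 2 to x is l_x / l_2.
  x=2: (0.501/0.501) × 8.9 = 8.9000
  x=3: (0.282/0.501) × 4.8 = 2.7018
  x=4: (0.202/0.501) × 3.9 = 1.5725
  x=5: (0.129/0.501) × 10.5 = 2.7036
  x=6: (0.080/0.501) × 8.0 = 1.2774
Sum = 8.9000 + 2.7018 + 1.5725 + 2.7036 + 1.2774 = 17.1553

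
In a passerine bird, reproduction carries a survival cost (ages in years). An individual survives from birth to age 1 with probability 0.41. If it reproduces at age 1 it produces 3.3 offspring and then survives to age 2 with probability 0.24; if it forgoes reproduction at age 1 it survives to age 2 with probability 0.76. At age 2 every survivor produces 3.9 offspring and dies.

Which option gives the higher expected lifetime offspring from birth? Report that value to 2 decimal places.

1.74

breed at age 1: R₀ = 0.41 × (3.3 + 0.24 × 3.9) = 0.41 × 4.2360 = 1.7368
delay to age 2: R₀ = 0.41 × (0.76 × 3.9) = 0.41 × 2.9640 = 1.2152
Higher: breed at age 1 (1.7368).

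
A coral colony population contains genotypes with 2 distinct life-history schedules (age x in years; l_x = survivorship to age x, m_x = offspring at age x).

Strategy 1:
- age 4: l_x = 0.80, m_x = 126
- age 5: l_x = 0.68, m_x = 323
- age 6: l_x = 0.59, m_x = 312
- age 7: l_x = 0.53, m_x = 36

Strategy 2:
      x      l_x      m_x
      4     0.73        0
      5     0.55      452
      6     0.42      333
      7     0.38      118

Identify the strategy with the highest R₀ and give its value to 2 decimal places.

523.60

Strategy 1: R₀ = 0.80×126 + 0.68×323 + 0.59×312 + 0.53×36 = 523.6000
Strategy 2: R₀ = 0.73×0 + 0.55×452 + 0.42×333 + 0.38×118 = 433.3000
Highest R₀: strategy 1 with 523.6000.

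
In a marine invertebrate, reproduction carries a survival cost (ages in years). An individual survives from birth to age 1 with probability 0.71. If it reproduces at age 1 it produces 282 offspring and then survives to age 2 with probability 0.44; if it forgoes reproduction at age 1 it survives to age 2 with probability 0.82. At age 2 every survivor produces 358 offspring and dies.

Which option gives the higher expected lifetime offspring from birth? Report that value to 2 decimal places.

breed at age 1: R₀ = 0.71 × (282 + 0.44 × 358) = 0.71 × 439.5200 = 312.0592
delay to age 2: R₀ = 0.71 × (0.82 × 358) = 0.71 × 293.5600 = 208.4276
Higher: breed at age 1 (312.0592).

312.06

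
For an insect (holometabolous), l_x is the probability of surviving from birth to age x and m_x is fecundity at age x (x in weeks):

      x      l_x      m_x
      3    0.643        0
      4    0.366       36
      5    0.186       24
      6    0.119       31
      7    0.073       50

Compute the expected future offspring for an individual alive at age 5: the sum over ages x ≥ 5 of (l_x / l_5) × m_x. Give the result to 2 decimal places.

l_5 = 0.186. Conditional survival from age 5 to x is l_x / l_5.
  x=5: (0.186/0.186) × 24 = 24.0000
  x=6: (0.119/0.186) × 31 = 19.8333
  x=7: (0.073/0.186) × 50 = 19.6237
Sum = 24.0000 + 19.8333 + 19.6237 = 63.4570

63.46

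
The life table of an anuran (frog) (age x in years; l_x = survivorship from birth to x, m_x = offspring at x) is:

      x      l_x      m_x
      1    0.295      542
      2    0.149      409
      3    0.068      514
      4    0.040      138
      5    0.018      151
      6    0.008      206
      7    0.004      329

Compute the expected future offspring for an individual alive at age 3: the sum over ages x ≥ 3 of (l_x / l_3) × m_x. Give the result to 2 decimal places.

l_3 = 0.068. Conditional survival from age 3 to x is l_x / l_3.
  x=3: (0.068/0.068) × 514 = 514.0000
  x=4: (0.040/0.068) × 138 = 81.1765
  x=5: (0.018/0.068) × 151 = 39.9706
  x=6: (0.008/0.068) × 206 = 24.2353
  x=7: (0.004/0.068) × 329 = 19.3529
Sum = 514.0000 + 81.1765 + 39.9706 + 24.2353 + 19.3529 = 678.7353

678.74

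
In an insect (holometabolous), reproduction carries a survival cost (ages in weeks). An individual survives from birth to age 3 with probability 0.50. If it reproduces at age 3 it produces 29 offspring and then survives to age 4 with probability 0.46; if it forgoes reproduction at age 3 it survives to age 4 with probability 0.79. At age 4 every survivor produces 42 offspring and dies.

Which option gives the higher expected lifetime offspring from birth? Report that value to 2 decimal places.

24.16

breed at age 3: R₀ = 0.50 × (29 + 0.46 × 42) = 0.50 × 48.3200 = 24.1600
delay to age 4: R₀ = 0.50 × (0.79 × 42) = 0.50 × 33.1800 = 16.5900
Higher: breed at age 3 (24.1600).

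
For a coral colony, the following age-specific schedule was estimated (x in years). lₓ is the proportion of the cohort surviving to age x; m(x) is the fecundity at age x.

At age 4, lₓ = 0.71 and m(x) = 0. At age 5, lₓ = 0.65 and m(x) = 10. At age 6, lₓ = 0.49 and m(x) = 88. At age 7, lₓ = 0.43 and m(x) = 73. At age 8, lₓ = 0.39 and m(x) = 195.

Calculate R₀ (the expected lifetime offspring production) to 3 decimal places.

R₀ = Σ lₓ m(x):
  age 4: 0.71 × 0 = 0.0000
  age 5: 0.65 × 10 = 6.5000
  age 6: 0.49 × 88 = 43.1200
  age 7: 0.43 × 73 = 31.3900
  age 8: 0.39 × 195 = 76.0500
R₀ = 0.0000 + 6.5000 + 43.1200 + 31.3900 + 76.0500 = 157.0600

157.060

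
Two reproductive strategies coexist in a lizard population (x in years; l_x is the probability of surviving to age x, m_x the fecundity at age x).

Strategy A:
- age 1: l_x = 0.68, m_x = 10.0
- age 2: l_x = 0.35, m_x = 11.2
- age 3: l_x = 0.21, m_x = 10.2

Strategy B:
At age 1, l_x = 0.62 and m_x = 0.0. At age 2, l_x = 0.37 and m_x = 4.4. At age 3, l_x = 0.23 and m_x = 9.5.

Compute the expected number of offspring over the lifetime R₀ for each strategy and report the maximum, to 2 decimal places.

12.86

Strategy A: R₀ = 0.68×10.0 + 0.35×11.2 + 0.21×10.2 = 12.8620
Strategy B: R₀ = 0.62×0.0 + 0.37×4.4 + 0.23×9.5 = 3.8130
Highest R₀: strategy A with 12.8620.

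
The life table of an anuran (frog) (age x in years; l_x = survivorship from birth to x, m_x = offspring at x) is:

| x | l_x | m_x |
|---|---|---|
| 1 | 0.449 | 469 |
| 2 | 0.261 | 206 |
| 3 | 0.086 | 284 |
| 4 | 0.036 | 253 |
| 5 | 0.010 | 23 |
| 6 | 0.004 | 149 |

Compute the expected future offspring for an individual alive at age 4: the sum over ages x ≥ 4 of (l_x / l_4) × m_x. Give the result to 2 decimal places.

275.94

l_4 = 0.036. Conditional survival from age 4 to x is l_x / l_4.
  x=4: (0.036/0.036) × 253 = 253.0000
  x=5: (0.010/0.036) × 23 = 6.3889
  x=6: (0.004/0.036) × 149 = 16.5556
Sum = 253.0000 + 6.3889 + 16.5556 = 275.9444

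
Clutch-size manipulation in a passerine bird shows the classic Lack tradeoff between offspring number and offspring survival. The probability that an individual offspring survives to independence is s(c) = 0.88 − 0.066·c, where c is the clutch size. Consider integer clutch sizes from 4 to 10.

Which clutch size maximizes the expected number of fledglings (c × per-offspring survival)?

Expected fledglings = c × s(c):
  c=4: 4 × 0.616 = 2.464
  c=5: 5 × 0.550 = 2.750
  c=6: 6 × 0.484 = 2.904
  c=7: 7 × 0.418 = 2.926
  c=8: 8 × 0.352 = 2.816
  c=9: 9 × 0.286 = 2.574
  c=10: 10 × 0.220 = 2.200
Maximum at c = 7 (2.926 fledglings).

7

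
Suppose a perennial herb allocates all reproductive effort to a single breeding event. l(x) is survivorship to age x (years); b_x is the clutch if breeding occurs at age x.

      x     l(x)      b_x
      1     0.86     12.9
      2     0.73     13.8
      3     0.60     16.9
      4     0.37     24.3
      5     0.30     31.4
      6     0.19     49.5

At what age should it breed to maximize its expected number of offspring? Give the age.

Expected offspring if breeding at age x = l(x) × b_x:
  age 1: 0.86 × 12.9 = 11.094
  age 2: 0.73 × 13.8 = 10.074
  age 3: 0.60 × 16.9 = 10.140
  age 4: 0.37 × 24.3 = 8.991
  age 5: 0.30 × 31.4 = 9.420
  age 6: 0.19 × 49.5 = 9.405
Maximum at age 1 (11.094).

1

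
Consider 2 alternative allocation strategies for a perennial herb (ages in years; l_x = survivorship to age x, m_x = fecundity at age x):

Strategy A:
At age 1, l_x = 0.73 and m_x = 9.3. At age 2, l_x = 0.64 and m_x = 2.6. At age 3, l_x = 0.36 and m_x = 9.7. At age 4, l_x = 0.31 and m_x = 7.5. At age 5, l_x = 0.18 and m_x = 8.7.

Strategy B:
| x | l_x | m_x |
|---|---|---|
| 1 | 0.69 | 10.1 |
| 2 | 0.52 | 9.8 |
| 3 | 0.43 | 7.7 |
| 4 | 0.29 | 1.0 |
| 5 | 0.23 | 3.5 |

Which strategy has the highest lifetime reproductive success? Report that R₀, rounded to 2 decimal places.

16.47

Strategy A: R₀ = 0.73×9.3 + 0.64×2.6 + 0.36×9.7 + 0.31×7.5 + 0.18×8.7 = 15.8360
Strategy B: R₀ = 0.69×10.1 + 0.52×9.8 + 0.43×7.7 + 0.29×1.0 + 0.23×3.5 = 16.4710
Highest R₀: strategy B with 16.4710.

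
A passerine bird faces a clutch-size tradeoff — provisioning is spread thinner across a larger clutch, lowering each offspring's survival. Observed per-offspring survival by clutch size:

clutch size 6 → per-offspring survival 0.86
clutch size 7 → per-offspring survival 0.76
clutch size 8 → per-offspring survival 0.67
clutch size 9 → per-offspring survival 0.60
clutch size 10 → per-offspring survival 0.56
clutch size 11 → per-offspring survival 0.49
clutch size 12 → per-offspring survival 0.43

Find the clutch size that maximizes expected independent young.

10

Expected independent young = c × s(c):
  c=6: 6 × 0.86 = 5.160
  c=7: 7 × 0.76 = 5.320
  c=8: 8 × 0.67 = 5.360
  c=9: 9 × 0.60 = 5.400
  c=10: 10 × 0.56 = 5.600
  c=11: 11 × 0.49 = 5.390
  c=12: 12 × 0.43 = 5.160
Maximum at c = 10 (5.600 independent young).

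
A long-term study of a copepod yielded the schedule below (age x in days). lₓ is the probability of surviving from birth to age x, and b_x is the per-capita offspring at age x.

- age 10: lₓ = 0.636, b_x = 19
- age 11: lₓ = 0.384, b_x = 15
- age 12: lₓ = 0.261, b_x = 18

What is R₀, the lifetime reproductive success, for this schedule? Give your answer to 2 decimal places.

22.54

R₀ = Σ lₓ b_x:
  age 10: 0.636 × 19 = 12.0840
  age 11: 0.384 × 15 = 5.7600
  age 12: 0.261 × 18 = 4.6980
R₀ = 12.0840 + 5.7600 + 4.6980 = 22.5420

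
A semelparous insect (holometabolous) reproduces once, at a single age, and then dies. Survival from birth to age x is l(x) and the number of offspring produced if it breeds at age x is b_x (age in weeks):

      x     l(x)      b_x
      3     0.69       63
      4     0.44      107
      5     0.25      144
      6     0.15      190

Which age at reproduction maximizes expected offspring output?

Expected offspring if breeding at age x = l(x) × b_x:
  age 3: 0.69 × 63 = 43.470
  age 4: 0.44 × 107 = 47.080
  age 5: 0.25 × 144 = 36.000
  age 6: 0.15 × 190 = 28.500
Maximum at age 4 (47.080).

4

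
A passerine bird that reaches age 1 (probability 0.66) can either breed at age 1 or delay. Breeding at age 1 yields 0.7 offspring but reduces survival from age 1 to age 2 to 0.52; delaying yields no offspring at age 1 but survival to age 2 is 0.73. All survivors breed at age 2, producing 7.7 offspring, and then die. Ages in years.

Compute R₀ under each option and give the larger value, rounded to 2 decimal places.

3.71

breed at age 1: R₀ = 0.66 × (0.7 + 0.52 × 7.7) = 0.66 × 4.7040 = 3.1046
delay to age 2: R₀ = 0.66 × (0.73 × 7.7) = 0.66 × 5.6210 = 3.7099
Higher: delay to age 2 (3.7099).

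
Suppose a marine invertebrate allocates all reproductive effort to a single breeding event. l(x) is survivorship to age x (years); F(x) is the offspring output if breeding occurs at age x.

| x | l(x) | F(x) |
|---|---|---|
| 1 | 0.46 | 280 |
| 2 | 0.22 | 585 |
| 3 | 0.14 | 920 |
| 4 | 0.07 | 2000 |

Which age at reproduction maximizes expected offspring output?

4

Expected offspring if breeding at age x = l(x) × F(x):
  age 1: 0.46 × 280 = 128.800
  age 2: 0.22 × 585 = 128.700
  age 3: 0.14 × 920 = 128.800
  age 4: 0.07 × 2000 = 140.000
Maximum at age 4 (140.000).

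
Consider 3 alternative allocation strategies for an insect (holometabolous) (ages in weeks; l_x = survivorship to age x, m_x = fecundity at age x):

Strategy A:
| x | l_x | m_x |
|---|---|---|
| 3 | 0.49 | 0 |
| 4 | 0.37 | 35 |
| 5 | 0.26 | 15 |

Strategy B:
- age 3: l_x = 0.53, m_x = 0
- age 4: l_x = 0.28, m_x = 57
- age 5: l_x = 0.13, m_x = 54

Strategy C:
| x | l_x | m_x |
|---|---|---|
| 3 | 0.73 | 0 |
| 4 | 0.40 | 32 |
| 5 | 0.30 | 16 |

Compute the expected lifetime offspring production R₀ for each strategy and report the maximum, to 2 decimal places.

Strategy A: R₀ = 0.49×0 + 0.37×35 + 0.26×15 = 16.8500
Strategy B: R₀ = 0.53×0 + 0.28×57 + 0.13×54 = 22.9800
Strategy C: R₀ = 0.73×0 + 0.40×32 + 0.30×16 = 17.6000
Highest R₀: strategy B with 22.9800.

22.98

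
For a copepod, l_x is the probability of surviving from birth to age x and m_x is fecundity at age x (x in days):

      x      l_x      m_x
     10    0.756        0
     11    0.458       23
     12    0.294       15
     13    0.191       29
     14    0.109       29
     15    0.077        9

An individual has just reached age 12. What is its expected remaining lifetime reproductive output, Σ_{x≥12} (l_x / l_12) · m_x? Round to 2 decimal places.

46.95

l_12 = 0.294. Conditional survival from age 12 to x is l_x / l_12.
  x=12: (0.294/0.294) × 15 = 15.0000
  x=13: (0.191/0.294) × 29 = 18.8401
  x=14: (0.109/0.294) × 29 = 10.7517
  x=15: (0.077/0.294) × 9 = 2.3571
Sum = 15.0000 + 18.8401 + 10.7517 + 2.3571 = 46.9490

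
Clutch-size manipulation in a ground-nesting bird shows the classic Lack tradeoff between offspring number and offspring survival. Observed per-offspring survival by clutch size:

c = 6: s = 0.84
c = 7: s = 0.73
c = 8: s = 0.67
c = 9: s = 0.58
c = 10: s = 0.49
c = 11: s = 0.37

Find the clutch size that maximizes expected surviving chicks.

8

Expected surviving chicks = c × s(c):
  c=6: 6 × 0.84 = 5.040
  c=7: 7 × 0.73 = 5.110
  c=8: 8 × 0.67 = 5.360
  c=9: 9 × 0.58 = 5.220
  c=10: 10 × 0.49 = 4.900
  c=11: 11 × 0.37 = 4.070
Maximum at c = 8 (5.360 surviving chicks).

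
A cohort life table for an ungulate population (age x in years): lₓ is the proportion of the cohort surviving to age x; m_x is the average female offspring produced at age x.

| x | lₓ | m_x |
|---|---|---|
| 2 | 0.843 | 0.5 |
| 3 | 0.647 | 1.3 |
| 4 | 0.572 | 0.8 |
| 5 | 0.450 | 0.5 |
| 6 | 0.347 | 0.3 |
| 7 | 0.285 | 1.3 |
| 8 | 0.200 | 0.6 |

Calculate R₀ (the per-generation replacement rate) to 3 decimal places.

2.540

R₀ = Σ lₓ m_x:
  age 2: 0.843 × 0.5 = 0.4215
  age 3: 0.647 × 1.3 = 0.8411
  age 4: 0.572 × 0.8 = 0.4576
  age 5: 0.450 × 0.5 = 0.2250
  age 6: 0.347 × 0.3 = 0.1041
  age 7: 0.285 × 1.3 = 0.3705
  age 8: 0.200 × 0.6 = 0.1200
R₀ = 0.4215 + 0.8411 + 0.4576 + 0.2250 + 0.1041 + 0.3705 + 0.1200 = 2.5398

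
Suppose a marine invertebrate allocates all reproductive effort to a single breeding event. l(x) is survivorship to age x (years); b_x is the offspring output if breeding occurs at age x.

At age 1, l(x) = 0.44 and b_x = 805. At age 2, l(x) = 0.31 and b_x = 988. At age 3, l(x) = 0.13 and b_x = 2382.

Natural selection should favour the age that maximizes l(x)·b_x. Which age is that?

1

Expected offspring if breeding at age x = l(x) × b_x:
  age 1: 0.44 × 805 = 354.200
  age 2: 0.31 × 988 = 306.280
  age 3: 0.13 × 2382 = 309.660
Maximum at age 1 (354.200).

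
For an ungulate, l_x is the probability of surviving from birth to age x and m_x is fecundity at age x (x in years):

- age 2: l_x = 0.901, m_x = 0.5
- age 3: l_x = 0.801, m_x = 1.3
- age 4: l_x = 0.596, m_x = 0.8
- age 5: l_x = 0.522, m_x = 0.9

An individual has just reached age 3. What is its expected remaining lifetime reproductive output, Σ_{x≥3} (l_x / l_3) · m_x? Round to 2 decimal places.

l_3 = 0.801. Conditional survival from age 3 to x is l_x / l_3.
  x=3: (0.801/0.801) × 1.3 = 1.3000
  x=4: (0.596/0.801) × 0.8 = 0.5953
  x=5: (0.522/0.801) × 0.9 = 0.5865
Sum = 1.3000 + 0.5953 + 0.5865 = 2.4818

2.48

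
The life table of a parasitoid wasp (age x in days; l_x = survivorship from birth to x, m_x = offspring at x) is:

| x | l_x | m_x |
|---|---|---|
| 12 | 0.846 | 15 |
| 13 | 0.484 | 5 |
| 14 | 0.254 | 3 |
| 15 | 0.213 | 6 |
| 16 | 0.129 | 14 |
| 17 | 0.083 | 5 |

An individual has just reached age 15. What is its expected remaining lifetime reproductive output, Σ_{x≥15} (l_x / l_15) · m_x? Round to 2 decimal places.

l_15 = 0.213. Conditional survival from age 15 to x is l_x / l_15.
  x=15: (0.213/0.213) × 6 = 6.0000
  x=16: (0.129/0.213) × 14 = 8.4789
  x=17: (0.083/0.213) × 5 = 1.9484
Sum = 6.0000 + 8.4789 + 1.9484 = 16.4272

16.43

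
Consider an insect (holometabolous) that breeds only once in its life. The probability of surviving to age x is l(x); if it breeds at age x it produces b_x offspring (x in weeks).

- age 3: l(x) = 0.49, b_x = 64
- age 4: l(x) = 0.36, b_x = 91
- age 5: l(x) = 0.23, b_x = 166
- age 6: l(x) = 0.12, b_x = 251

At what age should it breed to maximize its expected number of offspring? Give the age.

5

Expected offspring if breeding at age x = l(x) × b_x:
  age 3: 0.49 × 64 = 31.360
  age 4: 0.36 × 91 = 32.760
  age 5: 0.23 × 166 = 38.180
  age 6: 0.12 × 251 = 30.120
Maximum at age 5 (38.180).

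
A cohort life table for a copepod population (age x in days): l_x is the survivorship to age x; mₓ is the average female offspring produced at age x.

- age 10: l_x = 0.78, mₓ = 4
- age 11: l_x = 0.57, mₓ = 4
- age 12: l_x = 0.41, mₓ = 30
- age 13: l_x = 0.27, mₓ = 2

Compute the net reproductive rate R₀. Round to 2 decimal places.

R₀ = Σ l_x mₓ:
  age 10: 0.78 × 4 = 3.1200
  age 11: 0.57 × 4 = 2.2800
  age 12: 0.41 × 30 = 12.3000
  age 13: 0.27 × 2 = 0.5400
R₀ = 3.1200 + 2.2800 + 12.3000 + 0.5400 = 18.2400

18.24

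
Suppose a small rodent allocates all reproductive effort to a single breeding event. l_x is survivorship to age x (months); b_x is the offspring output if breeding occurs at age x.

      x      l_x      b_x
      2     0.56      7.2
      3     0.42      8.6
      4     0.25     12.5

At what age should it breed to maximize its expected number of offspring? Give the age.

2

Expected offspring if breeding at age x = l_x × b_x:
  age 2: 0.56 × 7.2 = 4.032
  age 3: 0.42 × 8.6 = 3.612
  age 4: 0.25 × 12.5 = 3.125
Maximum at age 2 (4.032).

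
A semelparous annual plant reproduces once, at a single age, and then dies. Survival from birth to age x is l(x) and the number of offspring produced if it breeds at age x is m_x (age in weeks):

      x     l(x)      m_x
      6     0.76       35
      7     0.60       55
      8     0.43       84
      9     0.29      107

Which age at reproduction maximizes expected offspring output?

Expected offspring if breeding at age x = l(x) × m_x:
  age 6: 0.76 × 35 = 26.600
  age 7: 0.60 × 55 = 33.000
  age 8: 0.43 × 84 = 36.120
  age 9: 0.29 × 107 = 31.030
Maximum at age 8 (36.120).

8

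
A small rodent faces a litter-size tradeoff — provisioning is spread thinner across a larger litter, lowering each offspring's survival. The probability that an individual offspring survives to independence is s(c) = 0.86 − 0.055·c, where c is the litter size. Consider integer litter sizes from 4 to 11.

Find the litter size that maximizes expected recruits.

Expected recruits = c × s(c):
  c=4: 4 × 0.640 = 2.560
  c=5: 5 × 0.585 = 2.925
  c=6: 6 × 0.530 = 3.180
  c=7: 7 × 0.475 = 3.325
  c=8: 8 × 0.420 = 3.360
  c=9: 9 × 0.365 = 3.285
  c=10: 10 × 0.310 = 3.100
  c=11: 11 × 0.255 = 2.805
Maximum at c = 8 (3.360 recruits).

8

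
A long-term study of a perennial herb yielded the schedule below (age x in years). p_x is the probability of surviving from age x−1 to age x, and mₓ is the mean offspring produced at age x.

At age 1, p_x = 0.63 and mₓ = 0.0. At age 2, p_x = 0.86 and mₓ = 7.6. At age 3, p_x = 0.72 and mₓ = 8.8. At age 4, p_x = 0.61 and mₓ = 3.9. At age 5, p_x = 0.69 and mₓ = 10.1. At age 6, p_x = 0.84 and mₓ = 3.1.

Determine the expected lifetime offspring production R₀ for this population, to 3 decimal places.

10.564

Survivorship from birth: l_x = p_1·p_2·…·p_x.
  l_1 = 0.63000
  l_2 = 0.54180
  l_3 = 0.39010
  l_4 = 0.23796
  l_5 = 0.16419
  l_6 = 0.13792
R₀ = Σ l_x mₓ:
  age 1: 0.63000 × 0.0 = 0.0000
  age 2: 0.54180 × 7.6 = 4.1177
  age 3: 0.39010 × 8.8 = 3.4329
  age 4: 0.23796 × 3.9 = 0.9280
  age 5: 0.16419 × 10.1 = 1.6583
  age 6: 0.13792 × 3.1 = 0.4276
R₀ = 0.0000 + 4.1177 + 3.4329 + 0.9280 + 1.6583 + 0.4276 = 10.5645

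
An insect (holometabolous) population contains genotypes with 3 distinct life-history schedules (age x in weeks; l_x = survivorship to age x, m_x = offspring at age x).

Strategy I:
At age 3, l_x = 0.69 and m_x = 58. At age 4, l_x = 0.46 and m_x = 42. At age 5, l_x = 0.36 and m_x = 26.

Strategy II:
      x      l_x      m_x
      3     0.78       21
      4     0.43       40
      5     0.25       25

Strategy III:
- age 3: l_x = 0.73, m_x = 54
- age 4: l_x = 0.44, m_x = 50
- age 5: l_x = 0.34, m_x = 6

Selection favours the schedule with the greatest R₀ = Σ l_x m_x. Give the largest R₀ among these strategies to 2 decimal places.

68.70

Strategy I: R₀ = 0.69×58 + 0.46×42 + 0.36×26 = 68.7000
Strategy II: R₀ = 0.78×21 + 0.43×40 + 0.25×25 = 39.8300
Strategy III: R₀ = 0.73×54 + 0.44×50 + 0.34×6 = 63.4600
Highest R₀: strategy I with 68.7000.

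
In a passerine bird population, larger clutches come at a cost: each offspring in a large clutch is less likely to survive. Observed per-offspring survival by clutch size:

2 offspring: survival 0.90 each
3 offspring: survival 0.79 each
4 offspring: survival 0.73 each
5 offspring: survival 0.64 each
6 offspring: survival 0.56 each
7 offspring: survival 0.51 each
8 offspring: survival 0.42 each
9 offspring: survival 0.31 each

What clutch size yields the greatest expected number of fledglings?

Expected fledglings = c × s(c):
  c=2: 2 × 0.90 = 1.800
  c=3: 3 × 0.79 = 2.370
  c=4: 4 × 0.73 = 2.920
  c=5: 5 × 0.64 = 3.200
  c=6: 6 × 0.56 = 3.360
  c=7: 7 × 0.51 = 3.570
  c=8: 8 × 0.42 = 3.360
  c=9: 9 × 0.31 = 2.790
Maximum at c = 7 (3.570 fledglings).

7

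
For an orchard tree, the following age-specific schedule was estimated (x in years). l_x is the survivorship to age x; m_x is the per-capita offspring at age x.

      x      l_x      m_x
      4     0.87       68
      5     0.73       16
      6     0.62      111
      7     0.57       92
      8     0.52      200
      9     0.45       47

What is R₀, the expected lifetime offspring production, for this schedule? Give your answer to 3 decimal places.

R₀ = Σ l_x m_x:
  age 4: 0.87 × 68 = 59.1600
  age 5: 0.73 × 16 = 11.6800
  age 6: 0.62 × 111 = 68.8200
  age 7: 0.57 × 92 = 52.4400
  age 8: 0.52 × 200 = 104.0000
  age 9: 0.45 × 47 = 21.1500
R₀ = 59.1600 + 11.6800 + 68.8200 + 52.4400 + 104.0000 + 21.1500 = 317.2500

317.250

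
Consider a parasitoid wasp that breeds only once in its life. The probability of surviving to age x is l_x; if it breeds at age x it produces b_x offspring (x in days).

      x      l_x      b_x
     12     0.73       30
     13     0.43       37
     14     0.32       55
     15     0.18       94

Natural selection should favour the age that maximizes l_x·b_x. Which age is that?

Expected offspring if breeding at age x = l_x × b_x:
  age 12: 0.73 × 30 = 21.900
  age 13: 0.43 × 37 = 15.910
  age 14: 0.32 × 55 = 17.600
  age 15: 0.18 × 94 = 16.920
Maximum at age 12 (21.900).

12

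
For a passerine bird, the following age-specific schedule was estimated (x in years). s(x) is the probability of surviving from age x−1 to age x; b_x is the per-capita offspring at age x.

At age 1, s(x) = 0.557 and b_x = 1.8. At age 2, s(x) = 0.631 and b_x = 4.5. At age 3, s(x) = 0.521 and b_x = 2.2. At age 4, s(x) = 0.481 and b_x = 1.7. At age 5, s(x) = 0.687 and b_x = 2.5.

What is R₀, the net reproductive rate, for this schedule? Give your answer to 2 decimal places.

3.29

Survivorship from birth: l_x = s_1·s_2·…·s_x.
  l_1 = 0.55700
  l_2 = 0.35147
  l_3 = 0.18311
  l_4 = 0.08808
  l_5 = 0.06051
R₀ = Σ l_x b_x:
  age 1: 0.55700 × 1.8 = 1.0026
  age 2: 0.35147 × 4.5 = 1.5816
  age 3: 0.18311 × 2.2 = 0.4028
  age 4: 0.08808 × 1.7 = 0.1497
  age 5: 0.06051 × 2.5 = 0.1513
R₀ = 1.0026 + 1.5816 + 0.4028 + 0.1497 + 0.1513 = 3.2881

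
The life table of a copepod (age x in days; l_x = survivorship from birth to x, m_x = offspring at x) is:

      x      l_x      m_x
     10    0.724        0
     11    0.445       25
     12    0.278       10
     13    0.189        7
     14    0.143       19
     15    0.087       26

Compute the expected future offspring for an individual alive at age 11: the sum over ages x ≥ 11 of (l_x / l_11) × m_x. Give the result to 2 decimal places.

45.41

l_11 = 0.445. Conditional survival from age 11 to x is l_x / l_11.
  x=11: (0.445/0.445) × 25 = 25.0000
  x=12: (0.278/0.445) × 10 = 6.2472
  x=13: (0.189/0.445) × 7 = 2.9730
  x=14: (0.143/0.445) × 19 = 6.1056
  x=15: (0.087/0.445) × 26 = 5.0831
Sum = 25.0000 + 6.2472 + 2.9730 + 6.1056 + 5.0831 = 45.4090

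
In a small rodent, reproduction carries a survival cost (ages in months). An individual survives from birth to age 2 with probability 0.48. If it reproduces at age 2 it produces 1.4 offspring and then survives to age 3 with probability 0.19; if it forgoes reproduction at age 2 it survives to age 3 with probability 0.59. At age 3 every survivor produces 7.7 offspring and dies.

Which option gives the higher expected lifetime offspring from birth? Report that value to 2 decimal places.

breed at age 2: R₀ = 0.48 × (1.4 + 0.19 × 7.7) = 0.48 × 2.8630 = 1.3742
delay to age 3: R₀ = 0.48 × (0.59 × 7.7) = 0.48 × 4.5430 = 2.1806
Higher: delay to age 3 (2.1806).

2.18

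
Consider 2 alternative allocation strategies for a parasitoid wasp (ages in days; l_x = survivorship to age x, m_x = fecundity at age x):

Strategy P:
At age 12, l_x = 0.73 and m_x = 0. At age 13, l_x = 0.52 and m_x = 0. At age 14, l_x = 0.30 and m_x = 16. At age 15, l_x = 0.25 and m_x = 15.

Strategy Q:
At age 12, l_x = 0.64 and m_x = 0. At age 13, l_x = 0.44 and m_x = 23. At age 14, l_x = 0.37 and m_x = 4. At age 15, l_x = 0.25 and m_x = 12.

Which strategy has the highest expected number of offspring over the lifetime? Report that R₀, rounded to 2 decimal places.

14.60

Strategy P: R₀ = 0.73×0 + 0.52×0 + 0.30×16 + 0.25×15 = 8.5500
Strategy Q: R₀ = 0.64×0 + 0.44×23 + 0.37×4 + 0.25×12 = 14.6000
Highest R₀: strategy Q with 14.6000.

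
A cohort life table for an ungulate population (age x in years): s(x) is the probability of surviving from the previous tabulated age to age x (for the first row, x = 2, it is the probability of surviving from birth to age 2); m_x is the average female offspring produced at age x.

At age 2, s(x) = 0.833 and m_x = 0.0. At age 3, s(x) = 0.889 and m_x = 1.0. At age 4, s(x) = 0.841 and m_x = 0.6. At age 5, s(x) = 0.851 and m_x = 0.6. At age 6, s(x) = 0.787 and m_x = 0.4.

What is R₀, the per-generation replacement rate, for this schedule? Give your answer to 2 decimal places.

1.60

Survivorship from birth: l_x = s_2·s_3·…·s_x.
  l_2 = 0.83300
  l_3 = 0.74054
  l_4 = 0.62279
  l_5 = 0.53000
  l_6 = 0.41711
R₀ = Σ l_x m_x:
  age 2: 0.83300 × 0.0 = 0.0000
  age 3: 0.74054 × 1.0 = 0.7405
  age 4: 0.62279 × 0.6 = 0.3737
  age 5: 0.53000 × 0.6 = 0.3180
  age 6: 0.41711 × 0.4 = 0.1668
R₀ = 0.0000 + 0.7405 + 0.3737 + 0.3180 + 0.1668 = 1.5991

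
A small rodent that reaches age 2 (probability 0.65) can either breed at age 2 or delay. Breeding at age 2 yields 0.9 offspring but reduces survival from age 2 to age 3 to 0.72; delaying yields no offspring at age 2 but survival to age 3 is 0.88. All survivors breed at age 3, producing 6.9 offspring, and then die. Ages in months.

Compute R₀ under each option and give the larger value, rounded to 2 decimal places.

3.95

breed at age 2: R₀ = 0.65 × (0.9 + 0.72 × 6.9) = 0.65 × 5.8680 = 3.8142
delay to age 3: R₀ = 0.65 × (0.88 × 6.9) = 0.65 × 6.0720 = 3.9468
Higher: delay to age 3 (3.9468).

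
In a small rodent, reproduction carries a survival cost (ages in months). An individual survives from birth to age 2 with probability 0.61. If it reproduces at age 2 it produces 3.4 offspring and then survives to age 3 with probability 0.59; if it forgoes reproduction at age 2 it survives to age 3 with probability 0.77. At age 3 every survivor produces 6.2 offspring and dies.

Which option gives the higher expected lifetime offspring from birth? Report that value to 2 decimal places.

4.31

breed at age 2: R₀ = 0.61 × (3.4 + 0.59 × 6.2) = 0.61 × 7.0580 = 4.3054
delay to age 3: R₀ = 0.61 × (0.77 × 6.2) = 0.61 × 4.7740 = 2.9121
Higher: breed at age 2 (4.3054).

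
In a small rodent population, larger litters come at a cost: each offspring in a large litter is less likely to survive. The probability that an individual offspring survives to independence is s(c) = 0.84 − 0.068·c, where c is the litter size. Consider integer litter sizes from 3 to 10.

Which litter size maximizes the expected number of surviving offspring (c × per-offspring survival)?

Expected surviving offspring = c × s(c):
  c=3: 3 × 0.636 = 1.908
  c=4: 4 × 0.568 = 2.272
  c=5: 5 × 0.500 = 2.500
  c=6: 6 × 0.432 = 2.592
  c=7: 7 × 0.364 = 2.548
  c=8: 8 × 0.296 = 2.368
  c=9: 9 × 0.228 = 2.052
  c=10: 10 × 0.160 = 1.600
Maximum at c = 6 (2.592 surviving offspring).

6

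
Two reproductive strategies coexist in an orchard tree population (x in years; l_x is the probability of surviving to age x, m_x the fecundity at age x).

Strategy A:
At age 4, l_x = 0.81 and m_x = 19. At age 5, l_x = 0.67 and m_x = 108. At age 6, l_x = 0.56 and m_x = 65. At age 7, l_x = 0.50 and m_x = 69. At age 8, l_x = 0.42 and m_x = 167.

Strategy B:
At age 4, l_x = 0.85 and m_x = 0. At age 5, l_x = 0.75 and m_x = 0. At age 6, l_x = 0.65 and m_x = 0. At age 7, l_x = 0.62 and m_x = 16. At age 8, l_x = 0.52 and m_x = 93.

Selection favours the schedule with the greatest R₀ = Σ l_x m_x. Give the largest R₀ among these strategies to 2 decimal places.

Strategy A: R₀ = 0.81×19 + 0.67×108 + 0.56×65 + 0.50×69 + 0.42×167 = 228.7900
Strategy B: R₀ = 0.85×0 + 0.75×0 + 0.65×0 + 0.62×16 + 0.52×93 = 58.2800
Highest R₀: strategy A with 228.7900.

228.79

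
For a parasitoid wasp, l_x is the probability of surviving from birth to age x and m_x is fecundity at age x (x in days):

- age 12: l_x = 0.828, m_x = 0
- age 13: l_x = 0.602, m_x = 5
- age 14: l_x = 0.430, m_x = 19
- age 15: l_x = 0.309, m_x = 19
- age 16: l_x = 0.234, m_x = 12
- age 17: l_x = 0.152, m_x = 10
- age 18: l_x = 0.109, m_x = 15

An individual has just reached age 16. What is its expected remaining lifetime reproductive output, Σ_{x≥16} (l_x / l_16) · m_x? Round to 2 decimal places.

l_16 = 0.234. Conditional survival from age 16 to x is l_x / l_16.
  x=16: (0.234/0.234) × 12 = 12.0000
  x=17: (0.152/0.234) × 10 = 6.4957
  x=18: (0.109/0.234) × 15 = 6.9872
Sum = 12.0000 + 6.4957 + 6.9872 = 25.4829

25.48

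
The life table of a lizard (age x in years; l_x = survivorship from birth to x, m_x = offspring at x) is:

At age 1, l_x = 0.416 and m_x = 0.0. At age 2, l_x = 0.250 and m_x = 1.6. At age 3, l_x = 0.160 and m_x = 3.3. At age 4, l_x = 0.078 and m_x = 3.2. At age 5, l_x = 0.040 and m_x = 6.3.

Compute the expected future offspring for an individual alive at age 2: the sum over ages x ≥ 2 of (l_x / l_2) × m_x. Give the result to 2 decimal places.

l_2 = 0.250. Conditional survival from age 2 to x is l_x / l_2.
  x=2: (0.250/0.250) × 1.6 = 1.6000
  x=3: (0.160/0.250) × 3.3 = 2.1120
  x=4: (0.078/0.250) × 3.2 = 0.9984
  x=5: (0.040/0.250) × 6.3 = 1.0080
Sum = 1.6000 + 2.1120 + 0.9984 + 1.0080 = 5.7184

5.72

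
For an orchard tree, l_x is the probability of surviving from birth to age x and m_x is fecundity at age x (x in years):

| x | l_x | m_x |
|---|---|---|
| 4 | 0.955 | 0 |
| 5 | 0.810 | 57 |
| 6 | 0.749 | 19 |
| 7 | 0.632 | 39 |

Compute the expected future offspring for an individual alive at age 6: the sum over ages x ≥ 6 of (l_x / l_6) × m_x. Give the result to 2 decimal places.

l_6 = 0.749. Conditional survival from age 6 to x is l_x / l_6.
  x=6: (0.749/0.749) × 19 = 19.0000
  x=7: (0.632/0.749) × 39 = 32.9079
Sum = 19.0000 + 32.9079 = 51.9079

51.91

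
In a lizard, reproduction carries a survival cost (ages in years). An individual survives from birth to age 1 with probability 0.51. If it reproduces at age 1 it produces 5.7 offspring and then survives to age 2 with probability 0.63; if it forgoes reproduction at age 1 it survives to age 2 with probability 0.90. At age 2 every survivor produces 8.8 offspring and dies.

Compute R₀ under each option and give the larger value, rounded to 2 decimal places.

breed at age 1: R₀ = 0.51 × (5.7 + 0.63 × 8.8) = 0.51 × 11.2440 = 5.7344
delay to age 2: R₀ = 0.51 × (0.90 × 8.8) = 0.51 × 7.9200 = 4.0392
Higher: breed at age 1 (5.7344).

5.73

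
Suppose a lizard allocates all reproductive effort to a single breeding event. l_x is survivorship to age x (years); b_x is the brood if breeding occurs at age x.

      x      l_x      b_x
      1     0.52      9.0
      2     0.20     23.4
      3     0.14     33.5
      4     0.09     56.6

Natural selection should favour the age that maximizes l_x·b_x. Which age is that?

Expected offspring if breeding at age x = l_x × b_x:
  age 1: 0.52 × 9.0 = 4.680
  age 2: 0.20 × 23.4 = 4.680
  age 3: 0.14 × 33.5 = 4.690
  age 4: 0.09 × 56.6 = 5.094
Maximum at age 4 (5.094).

4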